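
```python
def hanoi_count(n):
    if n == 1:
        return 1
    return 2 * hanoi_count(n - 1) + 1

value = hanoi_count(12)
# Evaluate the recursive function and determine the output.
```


hanoi_count(12)
= 2 * hanoi_count(11) + 1
= 2 * (2 * hanoi_count(10) + 1) + 1
= 2 * (2 * (2 * hanoi_count(9) + 1) + 1) + 1
= 2 * (2 * (2 * (2 * hanoi_count(8) + 1) + 1) + 1) + 1
= 2 * (2 * (2 * (2 * (2 * hanoi_count(7) + 1) + 1) + 1) + 1) + 1
= 2 * (2 * (2 * (2 * (2 * (2 * hanoi_count(6) + 1) + 1) + 1) + 1) + 1) + 1
= 2 * (2 * (2 * (2 * (2 * (2 * (2 * hanoi_count(5) + 1) + 1) + 1) + 1) + 1) + 1) + 1
= 2 * (2 * (2 * (2 * (2 * (2 * (2 * (2 * hanoi_count(4) + 1) + 1) + 1) + 1) + 1) + 1) + 1) + 1
= 2 * (2 * (2 * (2 * (2 * (2 * (2 * (2 * (2 * hanoi_count(3) + 1) + 1) + 1) + 1) + 1) + 1) + 1) + 1) + 1
= 2 * (2 * (2 * (2 * (2 * (2 * (2 * (2 * (2 * (2 * hanoi_count(2) + 1) + 1) + 1) + 1) + 1) + 1) + 1) + 1) + 1) + 1
= 2 * (2 * (2 * (2 * (2 * (2 * (2 * (2 * (2 * (2 * (2 * hanoi_count(1) + 1) + 1) + 1) + 1) + 1) + 1) + 1) + 1) + 1) + 1) + 1
Now compute bottom-up:
hanoi_count(1) = 1
hanoi_count(2) = 2 * 1 + 1 = 3
hanoi_count(3) = 2 * 3 + 1 = 7
hanoi_count(4) = 2 * 7 + 1 = 15
hanoi_count(5) = 2 * 15 + 1 = 31
hanoi_count(6) = 2 * 31 + 1 = 63
hanoi_count(7) = 2 * 63 + 1 = 127
hanoi_count(8) = 2 * 127 + 1 = 255
hanoi_count(9) = 2 * 255 + 1 = 511
hanoi_count(10) = 2 * 511 + 1 = 1023
hanoi_count(11) = 2 * 1023 + 1 = 2047
hanoi_count(12) = 2 * 2047 + 1 = 4095
= 4095


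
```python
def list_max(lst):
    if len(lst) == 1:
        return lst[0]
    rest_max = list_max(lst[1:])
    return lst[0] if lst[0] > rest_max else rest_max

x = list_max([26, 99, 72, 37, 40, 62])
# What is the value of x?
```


list_max([26, 99, 72, 37, 40, 62])
= compare 26 with list_max([99, 72, 37, 40, 62])
= compare 99 with list_max([72, 37, 40, 62])
= compare 72 with list_max([37, 40, 62])
= compare 37 with list_max([40, 62])
= compare 40 with list_max([62])
Base: list_max([62]) = 62
compare 40 with 62: max = 62
compare 37 with 62: max = 62
compare 72 with 62: max = 72
compare 99 with 72: max = 99
compare 26 with 99: max = 99
= 99


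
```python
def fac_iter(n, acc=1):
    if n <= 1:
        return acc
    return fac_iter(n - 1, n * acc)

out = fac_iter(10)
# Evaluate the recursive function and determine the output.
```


fac_iter(10, 1)
= fac_iter(9, 10 * 1) = fac_iter(9, 10)
= fac_iter(8, 9 * 10) = fac_iter(8, 90)
= fac_iter(7, 8 * 90) = fac_iter(7, 720)
= fac_iter(6, 7 * 720) = fac_iter(6, 5040)
= fac_iter(5, 6 * 5040) = fac_iter(5, 30240)
= fac_iter(4, 5 * 30240) = fac_iter(4, 151200)
= fac_iter(3, 4 * 151200) = fac_iter(3, 604800)
= fac_iter(2, 3 * 604800) = fac_iter(2, 1814400)
= fac_iter(1, 2 * 1814400) = fac_iter(1, 3628800)
n <= 1, return acc = 3628800


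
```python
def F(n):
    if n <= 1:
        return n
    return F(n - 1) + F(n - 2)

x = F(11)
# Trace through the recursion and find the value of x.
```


F(11)
= F(10) + F(9)
= (F(9) + F(8)) + F(9)
Computing bottom-up: F(0)=0, F(1)=1, F(2)=1, F(3)=2, F(4)=3, F(5)=5, F(6)=8, F(7)=13, F(8)=21, F(9)=34, F(10)=55, F(11)=89
= 89


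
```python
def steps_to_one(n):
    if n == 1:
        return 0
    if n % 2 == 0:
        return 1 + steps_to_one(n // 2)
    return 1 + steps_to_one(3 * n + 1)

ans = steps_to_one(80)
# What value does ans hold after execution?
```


steps_to_one(80)
80 is even -> steps_to_one(40)
40 is even -> steps_to_one(20)
20 is even -> steps_to_one(10)
10 is even -> steps_to_one(5)
5 is odd -> 3*5+1 = 16 -> steps_to_one(16)
16 is even -> steps_to_one(8)
8 is even -> steps_to_one(4)
4 is even -> steps_to_one(2)
2 is even -> steps_to_one(1)
Reached 1 after 9 steps
= 9


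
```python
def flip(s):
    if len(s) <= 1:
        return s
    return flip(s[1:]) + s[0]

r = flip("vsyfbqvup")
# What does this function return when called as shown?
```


flip("vsyfbqvup")
= flip("syfbqvup") + "v"
= flip("yfbqvup") + "s" + "v"
= flip("fbqvup") + "y" + "s" + "v"
= flip("bqvup") + "f" + "y" + "s" + "v"
= flip("qvup") + "b" + "f" + "y" + "s" + "v"
= flip("vup") + "q" + "b" + "f" + "y" + "s" + "v"
= flip("up") + "v" + "q" + "b" + "f" + "y" + "s" + "v"
= flip("p") + "u" + "v" + "q" + "b" + "f" + "y" + "s" + "v"
= "p" + "u" + "v" + "q" + "b" + "f" + "y" + "s" + "v"
= "puvqbfysv"


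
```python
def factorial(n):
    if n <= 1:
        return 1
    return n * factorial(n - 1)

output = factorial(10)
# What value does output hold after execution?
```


factorial(10)
= 10 * factorial(9)
= 10 * 9 * factorial(8)
= 10 * 9 * 8 * factorial(7)
= 10 * 9 * 8 * 7 * factorial(6)
= 10 * 9 * 8 * 7 * 6 * factorial(5)
= 10 * 9 * 8 * 7 * 6 * 5 * factorial(4)
= 10 * 9 * 8 * 7 * 6 * 5 * 4 * factorial(3)
= 10 * 9 * 8 * 7 * 6 * 5 * 4 * 3 * factorial(2)
= 10 * 9 * 8 * 7 * 6 * 5 * 4 * 3 * 2 * factorial(1)
= 10 * 9 * 8 * 7 * 6 * 5 * 4 * 3 * 2 * 1
= 3628800


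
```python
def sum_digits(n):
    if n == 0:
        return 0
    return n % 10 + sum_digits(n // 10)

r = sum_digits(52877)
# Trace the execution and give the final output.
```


sum_digits(52877)
= 7 + sum_digits(5287)
= 7 + 7 + sum_digits(528)
= 7 + 7 + 8 + sum_digits(52)
= 7 + 7 + 8 + 2 + sum_digits(5)
= 7 + 7 + 8 + 2 + 5 + sum_digits(0)
= 7 + 7 + 8 + 2 + 5 + 0
= 29


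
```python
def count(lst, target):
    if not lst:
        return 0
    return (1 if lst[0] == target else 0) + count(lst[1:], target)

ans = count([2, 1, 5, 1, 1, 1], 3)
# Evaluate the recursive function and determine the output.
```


count([2, 1, 5, 1, 1, 1], 3)
lst[0]=2 != 3: 0 + count([1, 5, 1, 1, 1], 3)
lst[0]=1 != 3: 0 + count([5, 1, 1, 1], 3)
lst[0]=5 != 3: 0 + count([1, 1, 1], 3)
lst[0]=1 != 3: 0 + count([1, 1], 3)
lst[0]=1 != 3: 0 + count([1], 3)
lst[0]=1 != 3: 0 + count([], 3)
= 0


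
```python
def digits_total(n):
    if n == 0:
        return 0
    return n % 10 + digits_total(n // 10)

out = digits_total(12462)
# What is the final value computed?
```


digits_total(12462)
= 2 + digits_total(1246)
= 2 + 6 + digits_total(124)
= 2 + 6 + 4 + digits_total(12)
= 2 + 6 + 4 + 2 + digits_total(1)
= 2 + 6 + 4 + 2 + 1 + digits_total(0)
= 2 + 6 + 4 + 2 + 1 + 0
= 15


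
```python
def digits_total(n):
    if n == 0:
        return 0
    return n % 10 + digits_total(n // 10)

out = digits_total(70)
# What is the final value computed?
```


digits_total(70)
= 0 + digits_total(7)
= 0 + 7 + digits_total(0)
= 0 + 7 + 0
= 7


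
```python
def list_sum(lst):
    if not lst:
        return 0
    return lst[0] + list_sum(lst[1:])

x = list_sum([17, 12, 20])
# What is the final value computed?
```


list_sum([17, 12, 20])
= 17 + list_sum([12, 20])
= 17 + 12 + list_sum([20])
= 17 + 12 + 20 + list_sum([])
= 17 + 12 + 20 + 0
= 49


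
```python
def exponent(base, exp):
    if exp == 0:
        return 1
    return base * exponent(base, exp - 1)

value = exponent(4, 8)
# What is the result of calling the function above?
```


exponent(4, 8)
= 4 * exponent(4, 7)
= 4 * 4 * exponent(4, 6)
= 4 * 4 * 4 * exponent(4, 5)
= 4 * 4 * 4 * 4 * exponent(4, 4)
= 4 * 4 * 4 * 4 * 4 * exponent(4, 3)
= 4 * 4 * 4 * 4 * 4 * 4 * exponent(4, 2)
= 4 * 4 * 4 * 4 * 4 * 4 * 4 * exponent(4, 1)
= 4 * 4 * 4 * 4 * 4 * 4 * 4 * 4 * exponent(4, 0)
= 4 * 4 * 4 * 4 * 4 * 4 * 4 * 4 * 1
= 65536


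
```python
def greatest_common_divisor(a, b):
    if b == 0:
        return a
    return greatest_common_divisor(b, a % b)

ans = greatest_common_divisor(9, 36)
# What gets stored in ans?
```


greatest_common_divisor(9, 36)
= greatest_common_divisor(36, 9 % 36) = greatest_common_divisor(36, 9)
= greatest_common_divisor(9, 36 % 9) = greatest_common_divisor(9, 0)
b == 0, return a = 9


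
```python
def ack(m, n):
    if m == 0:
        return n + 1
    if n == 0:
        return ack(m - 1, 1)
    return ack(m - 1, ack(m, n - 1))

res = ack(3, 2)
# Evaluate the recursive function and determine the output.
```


ack(3, 2)
= ack(2, ack(3, 1))
First compute ack(3, 1) = 13
= ack(2, 13)
= 29


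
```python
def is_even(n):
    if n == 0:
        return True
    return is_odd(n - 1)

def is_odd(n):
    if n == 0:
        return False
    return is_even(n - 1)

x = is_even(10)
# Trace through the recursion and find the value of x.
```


is_even(10)
= is_odd(9)
= is_even(8)
= is_odd(7)
= is_even(6)
= is_odd(5)
= is_even(4)
= is_odd(3)
= is_even(2)
= is_odd(1)
= is_even(0)
n == 0: return True
= True


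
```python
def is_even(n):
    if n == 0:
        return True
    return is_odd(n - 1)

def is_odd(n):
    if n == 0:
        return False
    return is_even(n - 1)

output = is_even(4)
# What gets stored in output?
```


is_even(4)
= is_odd(3)
= is_even(2)
= is_odd(1)
= is_even(0)
n == 0: return True
= True


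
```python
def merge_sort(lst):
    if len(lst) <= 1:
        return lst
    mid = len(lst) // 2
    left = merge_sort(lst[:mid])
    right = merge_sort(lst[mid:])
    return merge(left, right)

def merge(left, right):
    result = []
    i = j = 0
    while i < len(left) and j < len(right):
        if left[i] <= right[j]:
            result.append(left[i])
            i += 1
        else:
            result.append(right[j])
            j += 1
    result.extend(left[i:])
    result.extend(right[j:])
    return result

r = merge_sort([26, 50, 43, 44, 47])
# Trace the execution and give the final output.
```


merge_sort([26, 50, 43, 44, 47])
Split into [26, 50] and [43, 44, 47]
Left sorted: [26, 50]
Right sorted: [43, 44, 47]
Merge [26, 50] and [43, 44, 47]
= [26, 43, 44, 47, 50]


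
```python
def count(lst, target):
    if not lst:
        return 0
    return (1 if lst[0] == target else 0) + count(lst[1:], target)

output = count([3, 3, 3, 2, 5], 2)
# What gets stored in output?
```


count([3, 3, 3, 2, 5], 2)
lst[0]=3 != 2: 0 + count([3, 3, 2, 5], 2)
lst[0]=3 != 2: 0 + count([3, 2, 5], 2)
lst[0]=3 != 2: 0 + count([2, 5], 2)
lst[0]=2 == 2: 1 + count([5], 2)
lst[0]=5 != 2: 0 + count([], 2)
= 1


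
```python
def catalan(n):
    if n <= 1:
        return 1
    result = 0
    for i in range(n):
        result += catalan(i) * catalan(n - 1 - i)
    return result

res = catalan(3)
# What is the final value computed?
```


catalan(3)
= sum of catalan(i) * catalan(3-1-i) for i in 0..2
First compute sub-values bottom-up:
  catalan(0) = 1, catalan(1) = 1
  catalan(2) = 1*1 + 1*1 = 2
Now catalan(3):
  catalan(0)*catalan(2) = 1*2 = 2
  catalan(1)*catalan(1) = 1*1 = 1
  catalan(2)*catalan(0) = 2*1 = 2
= 2 + 1 + 2
= 5


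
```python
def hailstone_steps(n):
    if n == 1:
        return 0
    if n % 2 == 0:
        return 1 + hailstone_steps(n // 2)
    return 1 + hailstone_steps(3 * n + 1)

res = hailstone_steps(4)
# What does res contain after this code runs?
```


hailstone_steps(4)
4 is even -> hailstone_steps(2)
2 is even -> hailstone_steps(1)
Reached 1 after 2 steps
= 2


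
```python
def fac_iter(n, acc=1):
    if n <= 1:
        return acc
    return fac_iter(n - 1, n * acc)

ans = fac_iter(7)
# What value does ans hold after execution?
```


fac_iter(7, 1)
= fac_iter(6, 7 * 1) = fac_iter(6, 7)
= fac_iter(5, 6 * 7) = fac_iter(5, 42)
= fac_iter(4, 5 * 42) = fac_iter(4, 210)
= fac_iter(3, 4 * 210) = fac_iter(3, 840)
= fac_iter(2, 3 * 840) = fac_iter(2, 2520)
= fac_iter(1, 2 * 2520) = fac_iter(1, 5040)
n <= 1, return acc = 5040


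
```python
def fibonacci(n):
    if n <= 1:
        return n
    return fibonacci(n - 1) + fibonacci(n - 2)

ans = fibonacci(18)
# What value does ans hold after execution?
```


fibonacci(18)
= fibonacci(17) + fibonacci(16)
= (fibonacci(16) + fibonacci(15)) + fibonacci(16)
Computing bottom-up: fibonacci(0)=0, fibonacci(1)=1, fibonacci(2)=1, fibonacci(3)=2, fibonacci(4)=3, fibonacci(5)=5, fibonacci(6)=8, fibonacci(7)=13, fibonacci(8)=21, fibonacci(9)=34, fibonacci(10)=55, fibonacci(11)=89, fibonacci(12)=144, fibonacci(13)=233, fibonacci(14)=377, fibonacci(15)=610, fibonacci(16)=987, fibonacci(17)=1597, fibonacci(18)=2584
= 2584


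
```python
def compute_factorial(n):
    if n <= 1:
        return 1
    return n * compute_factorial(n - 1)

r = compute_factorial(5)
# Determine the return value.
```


compute_factorial(5)
= 5 * compute_factorial(4)
= 5 * 4 * compute_factorial(3)
= 5 * 4 * 3 * compute_factorial(2)
= 5 * 4 * 3 * 2 * compute_factorial(1)
= 5 * 4 * 3 * 2 * 1
= 120


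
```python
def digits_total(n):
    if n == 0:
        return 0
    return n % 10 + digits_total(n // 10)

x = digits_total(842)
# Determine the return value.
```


digits_total(842)
= 2 + digits_total(84)
= 2 + 4 + digits_total(8)
= 2 + 4 + 8 + digits_total(0)
= 2 + 4 + 8 + 0
= 14


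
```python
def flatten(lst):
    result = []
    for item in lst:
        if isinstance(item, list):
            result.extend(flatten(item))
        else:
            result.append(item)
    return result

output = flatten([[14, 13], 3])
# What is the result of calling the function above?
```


flatten([[14, 13], 3])
Processing each element:
  [14, 13] is a list -> flatten recursively -> [14, 13]
  3 is not a list -> append 3
= [14, 13, 3]


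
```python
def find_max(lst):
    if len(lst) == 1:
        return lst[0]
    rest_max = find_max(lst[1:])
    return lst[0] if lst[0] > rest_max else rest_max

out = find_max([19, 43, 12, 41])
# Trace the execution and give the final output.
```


find_max([19, 43, 12, 41])
= compare 19 with find_max([43, 12, 41])
= compare 43 with find_max([12, 41])
= compare 12 with find_max([41])
Base: find_max([41]) = 41
compare 12 with 41: max = 41
compare 43 with 41: max = 43
compare 19 with 43: max = 43
= 43


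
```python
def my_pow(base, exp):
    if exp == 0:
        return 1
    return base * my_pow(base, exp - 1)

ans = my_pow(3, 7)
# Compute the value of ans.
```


my_pow(3, 7)
= 3 * my_pow(3, 6)
= 3 * 3 * my_pow(3, 5)
= 3 * 3 * 3 * my_pow(3, 4)
= 3 * 3 * 3 * 3 * my_pow(3, 3)
= 3 * 3 * 3 * 3 * 3 * my_pow(3, 2)
= 3 * 3 * 3 * 3 * 3 * 3 * my_pow(3, 1)
= 3 * 3 * 3 * 3 * 3 * 3 * 3 * my_pow(3, 0)
= 3 * 3 * 3 * 3 * 3 * 3 * 3 * 1
= 2187


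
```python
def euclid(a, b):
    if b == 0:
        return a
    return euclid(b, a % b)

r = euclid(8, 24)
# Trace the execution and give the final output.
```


euclid(8, 24)
= euclid(24, 8 % 24) = euclid(24, 8)
= euclid(8, 24 % 8) = euclid(8, 0)
b == 0, return a = 8


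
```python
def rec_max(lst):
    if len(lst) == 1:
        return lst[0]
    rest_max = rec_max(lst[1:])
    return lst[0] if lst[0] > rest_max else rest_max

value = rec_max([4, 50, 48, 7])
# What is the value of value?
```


rec_max([4, 50, 48, 7])
= compare 4 with rec_max([50, 48, 7])
= compare 50 with rec_max([48, 7])
= compare 48 with rec_max([7])
Base: rec_max([7]) = 7
compare 48 with 7: max = 48
compare 50 with 48: max = 50
compare 4 with 50: max = 50
= 50


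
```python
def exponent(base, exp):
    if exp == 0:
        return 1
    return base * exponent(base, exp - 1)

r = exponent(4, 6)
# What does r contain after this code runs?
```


exponent(4, 6)
= 4 * exponent(4, 5)
= 4 * 4 * exponent(4, 4)
= 4 * 4 * 4 * exponent(4, 3)
= 4 * 4 * 4 * 4 * exponent(4, 2)
= 4 * 4 * 4 * 4 * 4 * exponent(4, 1)
= 4 * 4 * 4 * 4 * 4 * 4 * exponent(4, 0)
= 4 * 4 * 4 * 4 * 4 * 4 * 1
= 4096


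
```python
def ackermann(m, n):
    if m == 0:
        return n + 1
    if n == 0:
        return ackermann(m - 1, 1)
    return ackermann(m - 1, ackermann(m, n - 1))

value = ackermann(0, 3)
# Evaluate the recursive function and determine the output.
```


ackermann(0, 3)
m == 0: return 3 + 1 = 4
= 4


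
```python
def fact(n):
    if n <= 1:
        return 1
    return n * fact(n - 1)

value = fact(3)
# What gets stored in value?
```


fact(3)
= 3 * fact(2)
= 3 * 2 * fact(1)
= 3 * 2 * 1
= 6


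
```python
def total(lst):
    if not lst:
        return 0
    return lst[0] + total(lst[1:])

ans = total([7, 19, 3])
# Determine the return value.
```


total([7, 19, 3])
= 7 + total([19, 3])
= 7 + 19 + total([3])
= 7 + 19 + 3 + total([])
= 7 + 19 + 3 + 0
= 29


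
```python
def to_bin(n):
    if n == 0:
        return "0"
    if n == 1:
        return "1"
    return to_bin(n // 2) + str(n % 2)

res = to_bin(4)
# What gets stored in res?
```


to_bin(4)
= to_bin(2) + "0"
= to_bin(1) + "0" + "0"
= "1" + "0" + "0"
= "100"


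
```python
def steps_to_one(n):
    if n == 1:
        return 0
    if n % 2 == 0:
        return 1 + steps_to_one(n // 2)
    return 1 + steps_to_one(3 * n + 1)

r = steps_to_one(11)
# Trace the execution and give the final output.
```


steps_to_one(11)
11 is odd -> 3*11+1 = 34 -> steps_to_one(34)
34 is even -> steps_to_one(17)
17 is odd -> 3*17+1 = 52 -> steps_to_one(52)
52 is even -> steps_to_one(26)
26 is even -> steps_to_one(13)
13 is odd -> 3*13+1 = 40 -> steps_to_one(40)
40 is even -> steps_to_one(20)
20 is even -> steps_to_one(10)
10 is even -> steps_to_one(5)
5 is odd -> 3*5+1 = 16 -> steps_to_one(16)
16 is even -> steps_to_one(8)
8 is even -> steps_to_one(4)
4 is even -> steps_to_one(2)
2 is even -> steps_to_one(1)
Reached 1 after 14 steps
= 14


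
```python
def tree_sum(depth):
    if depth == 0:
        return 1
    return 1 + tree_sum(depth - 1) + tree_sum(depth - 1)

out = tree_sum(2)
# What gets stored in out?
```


tree_sum(2)
= 1 + tree_sum(1) + tree_sum(1)
= 1 + 2 * tree_sum(1)
tree_sum(k) = 2^(k+1) - 1
tree_sum(0) = 1
tree_sum(1) = 3
tree_sum(2) = 7
tree_sum(2) = 2^3 - 1 = 7


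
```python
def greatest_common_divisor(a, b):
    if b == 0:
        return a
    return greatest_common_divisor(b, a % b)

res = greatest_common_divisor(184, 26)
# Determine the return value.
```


greatest_common_divisor(184, 26)
= greatest_common_divisor(26, 184 % 26) = greatest_common_divisor(26, 2)
= greatest_common_divisor(2, 26 % 2) = greatest_common_divisor(2, 0)
b == 0, return a = 2


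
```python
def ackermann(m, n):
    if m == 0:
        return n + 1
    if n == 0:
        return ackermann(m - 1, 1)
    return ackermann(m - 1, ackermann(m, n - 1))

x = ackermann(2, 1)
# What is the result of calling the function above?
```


ackermann(2, 1)
= ackermann(1, ackermann(2, 0))
First compute ackermann(2, 0) = 3
= ackermann(1, 3)
= 5


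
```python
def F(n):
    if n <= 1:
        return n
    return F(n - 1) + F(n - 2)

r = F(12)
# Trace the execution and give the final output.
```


F(12)
= F(11) + F(10)
= (F(10) + F(9)) + F(10)
Computing bottom-up: F(0)=0, F(1)=1, F(2)=1, F(3)=2, F(4)=3, F(5)=5, F(6)=8, F(7)=13, F(8)=21, F(9)=34, F(10)=55, F(11)=89, F(12)=144
= 144


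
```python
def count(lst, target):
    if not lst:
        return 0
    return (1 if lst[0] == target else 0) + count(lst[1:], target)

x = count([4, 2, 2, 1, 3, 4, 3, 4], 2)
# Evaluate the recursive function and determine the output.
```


count([4, 2, 2, 1, 3, 4, 3, 4], 2)
lst[0]=4 != 2: 0 + count([2, 2, 1, 3, 4, 3, 4], 2)
lst[0]=2 == 2: 1 + count([2, 1, 3, 4, 3, 4], 2)
lst[0]=2 == 2: 1 + count([1, 3, 4, 3, 4], 2)
lst[0]=1 != 2: 0 + count([3, 4, 3, 4], 2)
lst[0]=3 != 2: 0 + count([4, 3, 4], 2)
lst[0]=4 != 2: 0 + count([3, 4], 2)
lst[0]=3 != 2: 0 + count([4], 2)
lst[0]=4 != 2: 0 + count([], 2)
= 2


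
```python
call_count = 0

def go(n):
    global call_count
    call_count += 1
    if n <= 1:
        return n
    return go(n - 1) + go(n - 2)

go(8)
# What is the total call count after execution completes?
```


go(8) calls go(7) and go(6); each non-base call branches into two more.
Let C(k) = total number of calls made by go(k), including the call to go(k) itself.
Base cases: C(0) = 1, C(1) = 1
Recurrence: C(k) = 1 + C(k-1) + C(k-2)
  C(2) = 1 + C(1) + C(0) = 1 + 1 + 1 = 3
  C(3) = 1 + C(2) + C(1) = 1 + 3 + 1 = 5
  C(4) = 1 + C(3) + C(2) = 1 + 5 + 3 = 9
  C(5) = 1 + C(4) + C(3) = 1 + 9 + 5 = 15
  C(6) = 1 + C(5) + C(4) = 1 + 15 + 9 = 25
  C(7) = 1 + C(6) + C(5) = 1 + 25 + 15 = 41
  C(8) = 1 + C(7) + C(6) = 1 + 41 + 25 = 67
Total calls = C(8) = 67


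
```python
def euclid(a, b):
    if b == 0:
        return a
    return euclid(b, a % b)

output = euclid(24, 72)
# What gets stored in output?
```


euclid(24, 72)
= euclid(72, 24 % 72) = euclid(72, 24)
= euclid(24, 72 % 24) = euclid(24, 0)
b == 0, return a = 24


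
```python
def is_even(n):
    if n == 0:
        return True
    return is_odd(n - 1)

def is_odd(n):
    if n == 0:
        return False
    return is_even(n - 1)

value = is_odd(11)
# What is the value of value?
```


is_odd(11)
= is_even(10)
= is_odd(9)
= is_even(8)
= is_odd(7)
= is_even(6)
= is_odd(5)
= is_even(4)
= is_odd(3)
= is_even(2)
= is_odd(1)
= is_even(0)
n == 0: return True
= True


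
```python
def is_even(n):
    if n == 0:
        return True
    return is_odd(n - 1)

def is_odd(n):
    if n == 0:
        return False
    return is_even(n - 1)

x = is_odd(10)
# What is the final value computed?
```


is_odd(10)
= is_even(9)
= is_odd(8)
= is_even(7)
= is_odd(6)
= is_even(5)
= is_odd(4)
= is_even(3)
= is_odd(2)
= is_even(1)
= is_odd(0)
n == 0: return False
= False


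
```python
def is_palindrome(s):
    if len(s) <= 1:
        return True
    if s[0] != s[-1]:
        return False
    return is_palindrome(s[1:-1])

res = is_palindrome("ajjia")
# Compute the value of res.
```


is_palindrome("ajjia")
"ajjia": s[0]='a' == s[-1]='a' -> is_palindrome("jji")
"jji": s[0]='j' != s[-1]='i' -> False
= False


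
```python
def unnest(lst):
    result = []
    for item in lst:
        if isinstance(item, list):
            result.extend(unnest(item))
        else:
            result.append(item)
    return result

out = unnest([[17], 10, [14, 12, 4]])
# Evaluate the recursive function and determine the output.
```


unnest([[17], 10, [14, 12, 4]])
Processing each element:
  [17] is a list -> unnest recursively -> [17]
  10 is not a list -> append 10
  [14, 12, 4] is a list -> unnest recursively -> [14, 12, 4]
= [17, 10, 14, 12, 4]


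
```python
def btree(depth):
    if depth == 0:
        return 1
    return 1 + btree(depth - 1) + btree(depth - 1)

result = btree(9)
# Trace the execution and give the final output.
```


btree(9)
= 1 + btree(8) + btree(8)
= 1 + 2 * btree(8)
btree(k) = 2^(k+1) - 1
btree(0) = 1
btree(1) = 3
btree(2) = 7
btree(3) = 15
btree(4) = 31
btree(9) = 2^10 - 1 = 1023


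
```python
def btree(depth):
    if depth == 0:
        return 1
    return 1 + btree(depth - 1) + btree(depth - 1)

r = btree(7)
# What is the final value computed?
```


btree(7)
= 1 + btree(6) + btree(6)
= 1 + 2 * btree(6)
btree(k) = 2^(k+1) - 1
btree(0) = 1
btree(1) = 3
btree(2) = 7
btree(3) = 15
btree(4) = 31
btree(7) = 2^8 - 1 = 255


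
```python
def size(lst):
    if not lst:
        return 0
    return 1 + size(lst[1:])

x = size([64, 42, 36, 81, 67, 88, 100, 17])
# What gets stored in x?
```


size([64, 42, 36, 81, 67, 88, 100, 17])
= 1 + size([42, 36, 81, 67, 88, 100, 17])
= 1 + 1 + size([36, 81, 67, 88, 100, 17])
= 1 + 1 + 1 + size([81, 67, 88, 100, 17])
= 1 + 1 + 1 + 1 + size([67, 88, 100, 17])
= 1 + 1 + 1 + 1 + 1 + size([88, 100, 17])
= 1 + 1 + 1 + 1 + 1 + 1 + size([100, 17])
= 1 + 1 + 1 + 1 + 1 + 1 + 1 + size([17])
= 1 + 1 + 1 + 1 + 1 + 1 + 1 + 1 + size([])
= 1 + 1 + 1 + 1 + 1 + 1 + 1 + 1 + 0
= 8


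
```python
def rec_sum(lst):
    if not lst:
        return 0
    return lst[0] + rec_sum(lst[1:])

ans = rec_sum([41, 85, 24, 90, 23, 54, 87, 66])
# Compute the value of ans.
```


rec_sum([41, 85, 24, 90, 23, 54, 87, 66])
= 41 + rec_sum([85, 24, 90, 23, 54, 87, 66])
= 41 + 85 + rec_sum([24, 90, 23, 54, 87, 66])
= 41 + 85 + 24 + rec_sum([90, 23, 54, 87, 66])
= 41 + 85 + 24 + 90 + rec_sum([23, 54, 87, 66])
= 41 + 85 + 24 + 90 + 23 + rec_sum([54, 87, 66])
= 41 + 85 + 24 + 90 + 23 + 54 + rec_sum([87, 66])
= 41 + 85 + 24 + 90 + 23 + 54 + 87 + rec_sum([66])
= 41 + 85 + 24 + 90 + 23 + 54 + 87 + 66 + rec_sum([])
= 41 + 85 + 24 + 90 + 23 + 54 + 87 + 66 + 0
= 470


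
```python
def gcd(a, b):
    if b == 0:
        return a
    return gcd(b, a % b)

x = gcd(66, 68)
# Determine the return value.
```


gcd(66, 68)
= gcd(68, 66 % 68) = gcd(68, 66)
= gcd(66, 68 % 66) = gcd(66, 2)
= gcd(2, 66 % 2) = gcd(2, 0)
b == 0, return a = 2


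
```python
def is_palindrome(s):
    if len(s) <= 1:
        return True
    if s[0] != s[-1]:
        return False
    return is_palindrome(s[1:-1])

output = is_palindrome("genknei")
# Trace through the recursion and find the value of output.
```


is_palindrome("genknei")
"genknei": s[0]='g' != s[-1]='i' -> False
= False


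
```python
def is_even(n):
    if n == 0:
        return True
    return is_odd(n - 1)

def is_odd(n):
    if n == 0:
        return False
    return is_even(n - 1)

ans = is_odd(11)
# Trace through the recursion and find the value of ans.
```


is_odd(11)
= is_even(10)
= is_odd(9)
= is_even(8)
= is_odd(7)
= is_even(6)
= is_odd(5)
= is_even(4)
= is_odd(3)
= is_even(2)
= is_odd(1)
= is_even(0)
n == 0: return True
= True


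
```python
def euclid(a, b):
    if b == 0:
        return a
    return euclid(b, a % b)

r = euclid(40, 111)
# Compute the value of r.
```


euclid(40, 111)
= euclid(111, 40 % 111) = euclid(111, 40)
= euclid(40, 111 % 40) = euclid(40, 31)
= euclid(31, 40 % 31) = euclid(31, 9)
= euclid(9, 31 % 9) = euclid(9, 4)
= euclid(4, 9 % 4) = euclid(4, 1)
= euclid(1, 4 % 1) = euclid(1, 0)
b == 0, return a = 1


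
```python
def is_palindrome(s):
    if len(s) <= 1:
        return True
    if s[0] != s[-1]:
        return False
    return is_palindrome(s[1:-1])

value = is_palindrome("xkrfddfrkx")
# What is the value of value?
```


is_palindrome("xkrfddfrkx")
"xkrfddfrkx": s[0]='x' == s[-1]='x' -> is_palindrome("krfddfrk")
"krfddfrk": s[0]='k' == s[-1]='k' -> is_palindrome("rfddfr")
"rfddfr": s[0]='r' == s[-1]='r' -> is_palindrome("fddf")
"fddf": s[0]='f' == s[-1]='f' -> is_palindrome("dd")
"dd": s[0]='d' == s[-1]='d' -> is_palindrome("")
"": len <= 1 -> True
= True


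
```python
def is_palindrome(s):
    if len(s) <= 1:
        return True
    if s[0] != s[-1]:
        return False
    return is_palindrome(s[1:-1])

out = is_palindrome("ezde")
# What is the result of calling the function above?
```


is_palindrome("ezde")
"ezde": s[0]='e' == s[-1]='e' -> is_palindrome("zd")
"zd": s[0]='z' != s[-1]='d' -> False
= False


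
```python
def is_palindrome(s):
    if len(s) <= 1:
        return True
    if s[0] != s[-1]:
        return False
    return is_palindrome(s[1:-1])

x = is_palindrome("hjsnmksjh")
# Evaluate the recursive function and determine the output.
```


is_palindrome("hjsnmksjh")
"hjsnmksjh": s[0]='h' == s[-1]='h' -> is_palindrome("jsnmksj")
"jsnmksj": s[0]='j' == s[-1]='j' -> is_palindrome("snmks")
"snmks": s[0]='s' == s[-1]='s' -> is_palindrome("nmk")
"nmk": s[0]='n' != s[-1]='k' -> False
= False


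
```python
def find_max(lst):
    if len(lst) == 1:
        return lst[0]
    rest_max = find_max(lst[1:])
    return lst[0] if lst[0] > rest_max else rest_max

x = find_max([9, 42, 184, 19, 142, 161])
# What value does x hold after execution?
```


find_max([9, 42, 184, 19, 142, 161])
= compare 9 with find_max([42, 184, 19, 142, 161])
= compare 42 with find_max([184, 19, 142, 161])
= compare 184 with find_max([19, 142, 161])
= compare 19 with find_max([142, 161])
= compare 142 with find_max([161])
Base: find_max([161]) = 161
compare 142 with 161: max = 161
compare 19 with 161: max = 161
compare 184 with 161: max = 184
compare 42 with 184: max = 184
compare 9 with 184: max = 184
= 184


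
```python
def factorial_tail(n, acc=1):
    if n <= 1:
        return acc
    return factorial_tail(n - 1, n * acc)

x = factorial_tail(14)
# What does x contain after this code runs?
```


factorial_tail(14, 1)
= factorial_tail(13, 14 * 1) = factorial_tail(13, 14)
= factorial_tail(12, 13 * 14) = factorial_tail(12, 182)
= factorial_tail(11, 12 * 182) = factorial_tail(11, 2184)
= factorial_tail(10, 11 * 2184) = factorial_tail(10, 24024)
= factorial_tail(9, 10 * 24024) = factorial_tail(9, 240240)
= factorial_tail(8, 9 * 240240) = factorial_tail(8, 2162160)
= factorial_tail(7, 8 * 2162160) = factorial_tail(7, 17297280)
= factorial_tail(6, 7 * 17297280) = factorial_tail(6, 121080960)
= factorial_tail(5, 6 * 121080960) = factorial_tail(5, 726485760)
= factorial_tail(4, 5 * 726485760) = factorial_tail(4, 3632428800)
= factorial_tail(3, 4 * 3632428800) = factorial_tail(3, 14529715200)
= factorial_tail(2, 3 * 14529715200) = factorial_tail(2, 43589145600)
= factorial_tail(1, 2 * 43589145600) = factorial_tail(1, 87178291200)
n <= 1, return acc = 87178291200


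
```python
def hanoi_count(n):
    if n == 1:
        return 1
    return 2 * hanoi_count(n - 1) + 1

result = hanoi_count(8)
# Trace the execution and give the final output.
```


hanoi_count(8)
= 2 * hanoi_count(7) + 1
= 2 * (2 * hanoi_count(6) + 1) + 1
= 2 * (2 * (2 * hanoi_count(5) + 1) + 1) + 1
= 2 * (2 * (2 * (2 * hanoi_count(4) + 1) + 1) + 1) + 1
= 2 * (2 * (2 * (2 * (2 * hanoi_count(3) + 1) + 1) + 1) + 1) + 1
= 2 * (2 * (2 * (2 * (2 * (2 * hanoi_count(2) + 1) + 1) + 1) + 1) + 1) + 1
= 2 * (2 * (2 * (2 * (2 * (2 * (2 * hanoi_count(1) + 1) + 1) + 1) + 1) + 1) + 1) + 1
Now compute bottom-up:
hanoi_count(1) = 1
hanoi_count(2) = 2 * 1 + 1 = 3
hanoi_count(3) = 2 * 3 + 1 = 7
hanoi_count(4) = 2 * 7 + 1 = 15
hanoi_count(5) = 2 * 15 + 1 = 31
hanoi_count(6) = 2 * 31 + 1 = 63
hanoi_count(7) = 2 * 63 + 1 = 127
hanoi_count(8) = 2 * 127 + 1 = 255
= 255


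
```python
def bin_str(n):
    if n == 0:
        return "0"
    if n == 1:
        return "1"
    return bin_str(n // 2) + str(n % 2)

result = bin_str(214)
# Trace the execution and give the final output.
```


bin_str(214)
= bin_str(107) + "0"
= bin_str(53) + "1" + "0"
= bin_str(26) + "1" + "1" + "0"
= bin_str(13) + "0" + "1" + "1" + "0"
= bin_str(6) + "1" + "0" + "1" + "1" + "0"
= bin_str(3) + "0" + "1" + "0" + "1" + "1" + "0"
= bin_str(1) + "1" + "0" + "1" + "0" + "1" + "1" + "0"
= "1" + "1" + "0" + "1" + "0" + "1" + "1" + "0"
= "11010110"


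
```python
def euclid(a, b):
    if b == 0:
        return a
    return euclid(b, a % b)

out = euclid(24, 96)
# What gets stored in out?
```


euclid(24, 96)
= euclid(96, 24 % 96) = euclid(96, 24)
= euclid(24, 96 % 24) = euclid(24, 0)
b == 0, return a = 24


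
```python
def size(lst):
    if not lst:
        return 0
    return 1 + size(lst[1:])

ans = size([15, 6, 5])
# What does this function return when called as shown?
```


size([15, 6, 5])
= 1 + size([6, 5])
= 1 + 1 + size([5])
= 1 + 1 + 1 + size([])
= 1 + 1 + 1 + 0
= 3


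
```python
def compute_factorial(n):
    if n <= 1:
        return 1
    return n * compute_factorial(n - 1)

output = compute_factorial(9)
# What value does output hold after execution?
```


compute_factorial(9)
= 9 * compute_factorial(8)
= 9 * 8 * compute_factorial(7)
= 9 * 8 * 7 * compute_factorial(6)
= 9 * 8 * 7 * 6 * compute_factorial(5)
= 9 * 8 * 7 * 6 * 5 * compute_factorial(4)
= 9 * 8 * 7 * 6 * 5 * 4 * compute_factorial(3)
= 9 * 8 * 7 * 6 * 5 * 4 * 3 * compute_factorial(2)
= 9 * 8 * 7 * 6 * 5 * 4 * 3 * 2 * compute_factorial(1)
= 9 * 8 * 7 * 6 * 5 * 4 * 3 * 2 * 1
= 362880


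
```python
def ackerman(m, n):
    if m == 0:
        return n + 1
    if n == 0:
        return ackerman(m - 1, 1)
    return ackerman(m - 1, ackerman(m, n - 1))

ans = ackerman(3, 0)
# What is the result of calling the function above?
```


ackerman(3, 0)
n == 0: return ackerman(2, 1)
= ackerman(2, 1) = 5
= 5


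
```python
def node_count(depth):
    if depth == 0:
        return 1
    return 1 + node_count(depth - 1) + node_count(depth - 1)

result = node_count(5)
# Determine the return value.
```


node_count(5)
= 1 + node_count(4) + node_count(4)
= 1 + 2 * node_count(4)
node_count(k) = 2^(k+1) - 1
node_count(0) = 1
node_count(1) = 3
node_count(2) = 7
node_count(3) = 15
node_count(4) = 31
node_count(5) = 2^6 - 1 = 63


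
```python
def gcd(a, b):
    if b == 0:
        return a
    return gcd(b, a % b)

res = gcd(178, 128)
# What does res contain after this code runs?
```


gcd(178, 128)
= gcd(128, 178 % 128) = gcd(128, 50)
= gcd(50, 128 % 50) = gcd(50, 28)
= gcd(28, 50 % 28) = gcd(28, 22)
= gcd(22, 28 % 22) = gcd(22, 6)
= gcd(6, 22 % 6) = gcd(6, 4)
= gcd(4, 6 % 4) = gcd(4, 2)
= gcd(2, 4 % 2) = gcd(2, 0)
b == 0, return a = 2


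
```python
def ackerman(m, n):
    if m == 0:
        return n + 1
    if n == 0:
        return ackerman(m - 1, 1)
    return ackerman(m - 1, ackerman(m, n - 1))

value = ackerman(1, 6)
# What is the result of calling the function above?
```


ackerman(1, 6)
= ackerman(0, ackerman(1, 5))
First compute ackerman(1, 5) = 7
= ackerman(0, 7)
= 8


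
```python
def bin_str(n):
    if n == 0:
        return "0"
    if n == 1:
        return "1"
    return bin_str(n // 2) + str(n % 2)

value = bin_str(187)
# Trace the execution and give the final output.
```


bin_str(187)
= bin_str(93) + "1"
= bin_str(46) + "1" + "1"
= bin_str(23) + "0" + "1" + "1"
= bin_str(11) + "1" + "0" + "1" + "1"
= bin_str(5) + "1" + "1" + "0" + "1" + "1"
= bin_str(2) + "1" + "1" + "1" + "0" + "1" + "1"
= bin_str(1) + "0" + "1" + "1" + "1" + "0" + "1" + "1"
= "1" + "0" + "1" + "1" + "1" + "0" + "1" + "1"
= "10111011"


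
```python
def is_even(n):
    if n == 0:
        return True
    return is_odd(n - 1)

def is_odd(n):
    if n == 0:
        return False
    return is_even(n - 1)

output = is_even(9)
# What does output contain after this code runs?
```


is_even(9)
= is_odd(8)
= is_even(7)
= is_odd(6)
= is_even(5)
= is_odd(4)
= is_even(3)
= is_odd(2)
= is_even(1)
= is_odd(0)
n == 0: return False
= False


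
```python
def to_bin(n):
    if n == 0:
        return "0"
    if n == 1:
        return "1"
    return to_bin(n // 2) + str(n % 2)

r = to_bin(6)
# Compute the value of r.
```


to_bin(6)
= to_bin(3) + "0"
= to_bin(1) + "1" + "0"
= "1" + "1" + "0"
= "110"


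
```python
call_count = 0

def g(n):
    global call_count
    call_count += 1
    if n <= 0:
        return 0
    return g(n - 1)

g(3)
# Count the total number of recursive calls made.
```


g(3) calls g(2) calls ... calls g(0)
Total calls: 3 + 1 (for base case) = 4


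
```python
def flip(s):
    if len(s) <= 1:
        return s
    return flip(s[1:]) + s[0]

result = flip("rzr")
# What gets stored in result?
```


flip("rzr")
= flip("zr") + "r"
= flip("r") + "z" + "r"
= "r" + "z" + "r"
= "rzr"


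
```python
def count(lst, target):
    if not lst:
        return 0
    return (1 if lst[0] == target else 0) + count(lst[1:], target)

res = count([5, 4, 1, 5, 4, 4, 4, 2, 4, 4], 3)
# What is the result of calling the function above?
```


count([5, 4, 1, 5, 4, 4, 4, 2, 4, 4], 3)
lst[0]=5 != 3: 0 + count([4, 1, 5, 4, 4, 4, 2, 4, 4], 3)
lst[0]=4 != 3: 0 + count([1, 5, 4, 4, 4, 2, 4, 4], 3)
lst[0]=1 != 3: 0 + count([5, 4, 4, 4, 2, 4, 4], 3)
lst[0]=5 != 3: 0 + count([4, 4, 4, 2, 4, 4], 3)
lst[0]=4 != 3: 0 + count([4, 4, 2, 4, 4], 3)
lst[0]=4 != 3: 0 + count([4, 2, 4, 4], 3)
lst[0]=4 != 3: 0 + count([2, 4, 4], 3)
lst[0]=2 != 3: 0 + count([4, 4], 3)
lst[0]=4 != 3: 0 + count([4], 3)
lst[0]=4 != 3: 0 + count([], 3)
= 0


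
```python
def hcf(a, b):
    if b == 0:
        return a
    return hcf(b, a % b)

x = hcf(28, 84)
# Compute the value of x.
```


hcf(28, 84)
= hcf(84, 28 % 84) = hcf(84, 28)
= hcf(28, 84 % 28) = hcf(28, 0)
b == 0, return a = 28


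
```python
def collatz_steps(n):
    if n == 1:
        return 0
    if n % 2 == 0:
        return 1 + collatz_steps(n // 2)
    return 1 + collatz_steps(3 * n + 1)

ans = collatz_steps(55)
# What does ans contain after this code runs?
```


collatz_steps(55)
55 is odd -> 3*55+1 = 166 -> collatz_steps(166)
166 is even -> collatz_steps(83)
83 is odd -> 3*83+1 = 250 -> collatz_steps(250)
250 is even -> collatz_steps(125)
125 is odd -> 3*125+1 = 376 -> collatz_steps(376)
376 is even -> collatz_steps(188)
188 is even -> collatz_steps(94)
94 is even -> collatz_steps(47)
47 is odd -> 3*47+1 = 142 -> collatz_steps(142)
142 is even -> collatz_steps(71)
71 is odd -> 3*71+1 = 214 -> collatz_steps(214)
214 is even -> collatz_steps(107)
107 is odd -> 3*107+1 = 322 -> collatz_steps(322)
322 is even -> collatz_steps(161)
161 is odd -> 3*161+1 = 484 -> collatz_steps(484)
484 is even -> collatz_steps(242)
242 is even -> collatz_steps(121)
121 is odd -> 3*121+1 = 364 -> collatz_steps(364)
364 is even -> collatz_steps(182)
182 is even -> collatz_steps(91)
91 is odd -> 3*91+1 = 274 -> collatz_steps(274)
274 is even -> collatz_steps(137)
137 is odd -> 3*137+1 = 412 -> collatz_steps(412)
412 is even -> collatz_steps(206)
206 is even -> collatz_steps(103)
103 is odd -> 3*103+1 = 310 -> collatz_steps(310)
310 is even -> collatz_steps(155)
155 is odd -> 3*155+1 = 466 -> collatz_steps(466)
466 is even -> collatz_steps(233)
233 is odd -> 3*233+1 = 700 -> collatz_steps(700)
700 is even -> collatz_steps(350)
350 is even -> collatz_steps(175)
175 is odd -> 3*175+1 = 526 -> collatz_steps(526)
526 is even -> collatz_steps(263)
263 is odd -> 3*263+1 = 790 -> collatz_steps(790)
790 is even -> collatz_steps(395)
395 is odd -> 3*395+1 = 1186 -> collatz_steps(1186)
1186 is even -> collatz_steps(593)
593 is odd -> 3*593+1 = 1780 -> collatz_steps(1780)
1780 is even -> collatz_steps(890)
890 is even -> collatz_steps(445)
445 is odd -> 3*445+1 = 1336 -> collatz_steps(1336)
1336 is even -> collatz_steps(668)
668 is even -> collatz_steps(334)
334 is even -> collatz_steps(167)
167 is odd -> 3*167+1 = 502 -> collatz_steps(502)
502 is even -> collatz_steps(251)
251 is odd -> 3*251+1 = 754 -> collatz_steps(754)
754 is even -> collatz_steps(377)
377 is odd -> 3*377+1 = 1132 -> collatz_steps(1132)
1132 is even -> collatz_steps(566)
566 is even -> collatz_steps(283)
283 is odd -> 3*283+1 = 850 -> collatz_steps(850)
850 is even -> collatz_steps(425)
425 is odd -> 3*425+1 = 1276 -> collatz_steps(1276)
1276 is even -> collatz_steps(638)
638 is even -> collatz_steps(319)
319 is odd -> 3*319+1 = 958 -> collatz_steps(958)
958 is even -> collatz_steps(479)
479 is odd -> 3*479+1 = 1438 -> collatz_steps(1438)
1438 is even -> collatz_steps(719)
719 is odd -> 3*719+1 = 2158 -> collatz_steps(2158)
2158 is even -> collatz_steps(1079)
1079 is odd -> 3*1079+1 = 3238 -> collatz_steps(3238)
3238 is even -> collatz_steps(1619)
1619 is odd -> 3*1619+1 = 4858 -> collatz_steps(4858)
4858 is even -> collatz_steps(2429)
2429 is odd -> 3*2429+1 = 7288 -> collatz_steps(7288)
7288 is even -> collatz_steps(3644)
3644 is even -> collatz_steps(1822)
1822 is even -> collatz_steps(911)
911 is odd -> 3*911+1 = 2734 -> collatz_steps(2734)
2734 is even -> collatz_steps(1367)
1367 is odd -> 3*1367+1 = 4102 -> collatz_steps(4102)
4102 is even -> collatz_steps(2051)
2051 is odd -> 3*2051+1 = 6154 -> collatz_steps(6154)
6154 is even -> collatz_steps(3077)
3077 is odd -> 3*3077+1 = 9232 -> collatz_steps(9232)
9232 is even -> collatz_steps(4616)
4616 is even -> collatz_steps(2308)
2308 is even -> collatz_steps(1154)
1154 is even -> collatz_steps(577)
577 is odd -> 3*577+1 = 1732 -> collatz_steps(1732)
1732 is even -> collatz_steps(866)
866 is even -> collatz_steps(433)
433 is odd -> 3*433+1 = 1300 -> collatz_steps(1300)
1300 is even -> collatz_steps(650)
650 is even -> collatz_steps(325)
325 is odd -> 3*325+1 = 976 -> collatz_steps(976)
976 is even -> collatz_steps(488)
488 is even -> collatz_steps(244)
244 is even -> collatz_steps(122)
122 is even -> collatz_steps(61)
61 is odd -> 3*61+1 = 184 -> collatz_steps(184)
184 is even -> collatz_steps(92)
92 is even -> collatz_steps(46)
46 is even -> collatz_steps(23)
23 is odd -> 3*23+1 = 70 -> collatz_steps(70)
70 is even -> collatz_steps(35)
35 is odd -> 3*35+1 = 106 -> collatz_steps(106)
106 is even -> collatz_steps(53)
53 is odd -> 3*53+1 = 160 -> collatz_steps(160)
160 is even -> collatz_steps(80)
80 is even -> collatz_steps(40)
40 is even -> collatz_steps(20)
20 is even -> collatz_steps(10)
10 is even -> collatz_steps(5)
5 is odd -> 3*5+1 = 16 -> collatz_steps(16)
16 is even -> collatz_steps(8)
8 is even -> collatz_steps(4)
4 is even -> collatz_steps(2)
2 is even -> collatz_steps(1)
Reached 1 after 112 steps
= 112


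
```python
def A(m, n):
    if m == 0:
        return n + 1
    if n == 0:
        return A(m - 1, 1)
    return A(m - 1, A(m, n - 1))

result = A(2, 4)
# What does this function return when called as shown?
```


A(2, 4)
= A(1, A(2, 3))
First compute A(2, 3) = 9
= A(1, 9)
= 11
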